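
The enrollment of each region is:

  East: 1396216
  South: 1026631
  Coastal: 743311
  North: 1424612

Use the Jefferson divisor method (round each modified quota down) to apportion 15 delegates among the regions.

East=5; South=3; Coastal=2; North=5

Standard divisor 4590770/15 ≈ 306051.333; standard quotas: East 4.562, South 3.354, Coastal 2.429, North 4.655.
Rounding down gives 4, 3, 2, 4 = 13 seats, so the divisor must be adjusted.
With modified divisor 268000: modified quotas East 5.210, South 3.831, Coastal 2.774, North 5.316.
Rounding down: East 5, South 3, Coastal 2, North 5 (total 15).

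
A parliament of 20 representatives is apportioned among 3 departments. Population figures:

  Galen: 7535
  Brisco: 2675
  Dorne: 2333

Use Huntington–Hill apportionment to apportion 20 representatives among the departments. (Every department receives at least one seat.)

Galen=12, Brisco=4, Dorne=4

With divisor 630: modified quotas Galen 11.960, Brisco 4.246, Dorne 3.703.
Geometric-mean thresholds: Galen √(11·12)=11.489, Brisco √(4·5)=4.472, Dorne √(3·4)=3.464.
Each quota rounded against its threshold gives Galen 12, Brisco 4, Dorne 4 (total 20).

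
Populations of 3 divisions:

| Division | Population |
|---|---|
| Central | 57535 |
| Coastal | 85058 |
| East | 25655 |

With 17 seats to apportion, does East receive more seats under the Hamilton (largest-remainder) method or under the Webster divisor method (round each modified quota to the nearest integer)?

Webster

Hamilton: Central 6, Coastal 9, East 2.
Webster: Central 6, Coastal 8, East 3.
East gets 2 under Hamilton and 3 under Webster.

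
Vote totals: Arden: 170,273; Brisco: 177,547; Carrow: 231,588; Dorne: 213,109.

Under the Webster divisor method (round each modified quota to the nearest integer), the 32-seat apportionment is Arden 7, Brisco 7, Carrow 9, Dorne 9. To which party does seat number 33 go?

Priority for the next seat is population ÷ (current seats + 0.5).
Priorities: Arden 22703.067, Brisco 23672.933, Carrow 24377.684, Dorne 22432.526.
Highest priority: Carrow.

Carrow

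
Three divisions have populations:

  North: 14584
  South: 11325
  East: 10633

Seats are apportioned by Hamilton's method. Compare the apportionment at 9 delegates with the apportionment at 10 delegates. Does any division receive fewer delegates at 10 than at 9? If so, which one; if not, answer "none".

none

At 9 seats: North 3, South 3, East 3.
At 10 seats: North 4, South 3, East 3.
No division's allocation decreased.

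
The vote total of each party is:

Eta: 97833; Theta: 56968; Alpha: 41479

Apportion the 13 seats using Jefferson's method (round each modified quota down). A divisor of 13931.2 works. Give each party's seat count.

With modified divisor 13931.2: modified quotas Eta 7.023, Theta 4.089, Alpha 2.977.
Rounding down: Eta 7, Theta 4, Alpha 2 (total 13).

Eta=7, Theta=4, Alpha=2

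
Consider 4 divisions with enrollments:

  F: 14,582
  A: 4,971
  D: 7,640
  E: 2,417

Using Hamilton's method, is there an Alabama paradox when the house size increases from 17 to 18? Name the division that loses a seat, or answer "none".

E

At 17 seats: F 8, A 3, D 4, E 2.
At 18 seats: F 9, A 3, D 5, E 1.
E drops from 2 to 1.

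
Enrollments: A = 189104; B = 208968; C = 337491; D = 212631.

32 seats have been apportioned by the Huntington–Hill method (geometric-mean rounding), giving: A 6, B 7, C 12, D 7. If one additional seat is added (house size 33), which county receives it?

A

Priority for the next seat is population ÷ (√(s·(s+1))).
Priorities: A 29179.381, B 27924.524, C 27020.905, D 28414.013.
Highest priority: A.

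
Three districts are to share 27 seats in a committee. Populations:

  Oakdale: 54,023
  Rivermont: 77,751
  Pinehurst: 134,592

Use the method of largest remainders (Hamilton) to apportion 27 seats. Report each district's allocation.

Standard divisor: 266366 ÷ 27 ≈ 9865.407.
Standard quotas: Oakdale 5.4760, Rivermont 7.8812, Pinehurst 13.6428.
Lower quotas: Oakdale 5, Rivermont 7, Pinehurst 13 (sum 25, leaving 2 seats).
Remainders in descending order: Rivermont 0.8812, Pinehurst 0.6428, Oakdale 0.4760.
The surplus seats go to Rivermont, Pinehurst.

Oakdale 5, Rivermont 8, Pinehurst 14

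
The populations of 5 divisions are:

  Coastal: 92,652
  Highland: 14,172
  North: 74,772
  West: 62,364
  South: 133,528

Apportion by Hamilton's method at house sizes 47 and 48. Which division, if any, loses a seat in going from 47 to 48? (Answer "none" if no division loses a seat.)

none

At 47 seats: Coastal 11, Highland 2, North 9, West 8, South 17.
At 48 seats: Coastal 12, Highland 2, North 9, West 8, South 17.
No division's allocation decreased.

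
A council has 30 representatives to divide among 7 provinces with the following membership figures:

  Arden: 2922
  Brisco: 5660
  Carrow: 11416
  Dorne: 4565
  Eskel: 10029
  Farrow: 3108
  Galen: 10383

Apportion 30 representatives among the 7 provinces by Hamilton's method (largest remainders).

Total 48083; standard divisor 48083/30 ≈ 1602.767.
Standard quotas: Arden 1.8231, Brisco 3.5314, Carrow 7.1227, Dorne 2.8482, Eskel 6.2573, Farrow 1.9391, Galen 6.4782.
Lower quotas: Arden 1, Brisco 3, Carrow 7, Dorne 2, Eskel 6, Farrow 1, Galen 6 (sum 26, leaving 4 seats).
Remainders in descending order: Farrow 0.9391, Dorne 0.8482, Arden 0.8231, Brisco 0.5314, Galen 0.4782, Eskel 0.2573, Carrow 0.1227.
The surplus seats go to Farrow, Dorne, Arden, Brisco.

Arden=2; Brisco=4; Carrow=7; Dorne=3; Eskel=6; Farrow=2; Galen=6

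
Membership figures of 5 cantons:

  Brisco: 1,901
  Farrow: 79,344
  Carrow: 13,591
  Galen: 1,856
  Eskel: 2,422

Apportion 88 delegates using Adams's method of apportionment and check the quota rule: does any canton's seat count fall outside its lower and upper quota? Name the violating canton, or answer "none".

Standard quotas: Brisco 1.688, Farrow 70.447, Carrow 12.067, Galen 1.648, Eskel 2.150.
Adams allocation: Brisco 2, Farrow 69, Carrow 12, Galen 2, Eskel 3.
Farrow has quota 70.447 (lower 70, upper 71) but receives 69 — outside the quota interval.

Farrow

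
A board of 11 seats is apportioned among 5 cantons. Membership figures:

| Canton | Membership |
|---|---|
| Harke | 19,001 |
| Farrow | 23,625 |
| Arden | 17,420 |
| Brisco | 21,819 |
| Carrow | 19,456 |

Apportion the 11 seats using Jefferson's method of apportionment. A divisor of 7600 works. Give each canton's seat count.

With modified divisor 7600: modified quotas Harke 2.500, Farrow 3.109, Arden 2.292, Brisco 2.871, Carrow 2.560.
Rounding down: Harke 2, Farrow 3, Arden 2, Brisco 2, Carrow 2 (total 11).

Harke 2; Farrow 3; Arden 2; Brisco 2; Carrow 2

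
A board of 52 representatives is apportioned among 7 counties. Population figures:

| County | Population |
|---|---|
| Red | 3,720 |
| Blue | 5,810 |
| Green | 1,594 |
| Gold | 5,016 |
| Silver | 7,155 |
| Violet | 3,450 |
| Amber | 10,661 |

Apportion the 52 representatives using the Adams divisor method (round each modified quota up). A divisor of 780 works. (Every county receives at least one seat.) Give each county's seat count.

With modified divisor 780: modified quotas Red 4.769, Blue 7.449, Green 2.044, Gold 6.431, Silver 9.173, Violet 4.423, Amber 13.668.
Rounding up: Red 5, Blue 8, Green 3, Gold 7, Silver 10, Violet 5, Amber 14 (total 52).

Red 5; Blue 8; Green 3; Gold 7; Silver 10; Violet 5; Amber 14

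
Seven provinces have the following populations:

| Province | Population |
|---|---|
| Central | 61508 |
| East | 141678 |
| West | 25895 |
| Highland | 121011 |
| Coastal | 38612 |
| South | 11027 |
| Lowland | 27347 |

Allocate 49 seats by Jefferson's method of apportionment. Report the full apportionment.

Central=7; East=17; West=3; Highland=14; Coastal=4; South=1; Lowland=3

Standard divisor 427078/49 ≈ 8715.878; standard quotas: Central 7.057, East 16.255, West 2.971, Highland 13.884, Coastal 4.430, South 1.265, Lowland 3.138.
Rounding down gives 7, 16, 2, 13, 4, 1, 3 = 46 seats, so the divisor must be adjusted.
With modified divisor 8200: modified quotas Central 7.501, East 17.278, West 3.158, Highland 14.757, Coastal 4.709, South 1.345, Lowland 3.335.
Rounding down: Central 7, East 17, West 3, Highland 14, Coastal 4, South 1, Lowland 3 (total 49).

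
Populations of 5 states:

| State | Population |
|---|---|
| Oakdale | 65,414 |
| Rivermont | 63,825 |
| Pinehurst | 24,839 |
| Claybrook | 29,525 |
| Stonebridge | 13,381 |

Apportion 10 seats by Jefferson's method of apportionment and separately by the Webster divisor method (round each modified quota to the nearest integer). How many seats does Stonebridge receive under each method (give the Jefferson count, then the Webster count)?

Jefferson: Oakdale 4, Rivermont 4, Pinehurst 1, Claybrook 1, Stonebridge 0.
Webster: Oakdale 3, Rivermont 3, Pinehurst 1, Claybrook 2, Stonebridge 1.
Stonebridge gets 0 under Jefferson and 1 under Webster.

0 and 1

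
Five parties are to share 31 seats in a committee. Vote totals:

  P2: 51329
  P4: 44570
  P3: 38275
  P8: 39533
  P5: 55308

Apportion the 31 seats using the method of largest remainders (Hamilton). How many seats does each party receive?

P2=7; P4=6; P3=5; P8=5; P5=8

Total 229015; standard divisor 229015/31 ≈ 7387.581.
Standard quotas: P2 6.9480, P4 6.0331, P3 5.1810, P8 5.3513, P5 7.4866.
Lower quotas: P2 6, P4 6, P3 5, P8 5, P5 7 (sum 29, leaving 2 seats).
Remainders in descending order: P2 0.9480, P5 0.4866, P8 0.3513, P3 0.1810, P4 0.0331.
Largest remainders: P2, P5 receive the extra seats.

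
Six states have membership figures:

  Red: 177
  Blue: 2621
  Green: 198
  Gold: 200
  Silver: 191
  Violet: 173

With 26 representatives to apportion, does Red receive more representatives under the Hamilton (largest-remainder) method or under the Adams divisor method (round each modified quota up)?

Hamilton: Red 1, Blue 19, Green 2, Gold 2, Silver 1, Violet 1.
Adams: Red 2, Blue 16, Green 2, Gold 2, Silver 2, Violet 2.
Red gets 1 under Hamilton and 2 under Adams.

Adams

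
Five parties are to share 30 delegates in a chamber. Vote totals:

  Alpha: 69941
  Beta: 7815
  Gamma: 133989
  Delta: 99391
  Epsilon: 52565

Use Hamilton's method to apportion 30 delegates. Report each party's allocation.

Standard divisor: 363701 ÷ 30 ≈ 12123.367.
Standard quotas: Alpha 5.7691, Beta 0.6446, Gamma 11.0521, Delta 8.1983, Epsilon 4.3358.
Lower quotas: Alpha 5, Beta 0, Gamma 11, Delta 8, Epsilon 4 (sum 28, leaving 2 seats).
Remainders in descending order: Alpha 0.7691, Beta 0.6446, Epsilon 0.3358, Delta 0.1983, Gamma 0.0521.
Largest remainders: Alpha, Beta receive the extra seats.

Alpha: 6, Beta: 1, Gamma: 11, Delta: 8, Epsilon: 4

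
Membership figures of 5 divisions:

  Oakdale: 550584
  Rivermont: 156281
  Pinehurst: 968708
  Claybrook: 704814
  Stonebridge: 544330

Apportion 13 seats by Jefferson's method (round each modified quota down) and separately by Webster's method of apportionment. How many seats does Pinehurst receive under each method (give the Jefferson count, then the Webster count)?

Jefferson: Oakdale 3, Rivermont 0, Pinehurst 5, Claybrook 3, Stonebridge 2.
Webster: Oakdale 3, Rivermont 1, Pinehurst 4, Claybrook 3, Stonebridge 2.
Pinehurst gets 5 under Jefferson and 4 under Webster.

5 and 4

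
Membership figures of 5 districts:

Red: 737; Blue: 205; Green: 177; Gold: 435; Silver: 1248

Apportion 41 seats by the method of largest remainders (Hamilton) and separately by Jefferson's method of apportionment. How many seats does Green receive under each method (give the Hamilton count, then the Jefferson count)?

Hamilton: Red 11, Blue 3, Green 3, Gold 6, Silver 18.
Jefferson: Red 11, Blue 3, Green 2, Gold 6, Silver 19.
Green gets 3 under Hamilton and 2 under Jefferson.

3 and 2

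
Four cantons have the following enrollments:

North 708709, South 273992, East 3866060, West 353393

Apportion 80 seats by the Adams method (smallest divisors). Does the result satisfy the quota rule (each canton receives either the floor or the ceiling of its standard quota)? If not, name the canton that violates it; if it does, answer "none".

Standard quotas: North 10.899, South 4.214, East 59.453, West 5.435.
Adams allocation: North 11, South 5, East 58, West 6.
East has quota 59.453 (lower 59, upper 60) but receives 58 — outside the quota interval.

East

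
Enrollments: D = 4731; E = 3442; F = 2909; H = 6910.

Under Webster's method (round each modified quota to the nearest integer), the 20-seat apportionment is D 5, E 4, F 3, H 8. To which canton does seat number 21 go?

D

Priority for the next seat is population ÷ (current seats + 0.5).
Priorities: D 860.182, E 764.889, F 831.143, H 812.941.
Highest priority: D.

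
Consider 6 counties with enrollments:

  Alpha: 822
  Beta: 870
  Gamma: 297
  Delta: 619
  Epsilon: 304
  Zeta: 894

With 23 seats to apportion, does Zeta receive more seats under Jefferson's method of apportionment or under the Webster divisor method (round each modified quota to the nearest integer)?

Jefferson

Jefferson: Alpha 5, Beta 5, Gamma 1, Delta 4, Epsilon 2, Zeta 6.
Webster: Alpha 5, Beta 5, Gamma 2, Delta 4, Epsilon 2, Zeta 5.
Zeta gets 6 under Jefferson and 5 under Webster.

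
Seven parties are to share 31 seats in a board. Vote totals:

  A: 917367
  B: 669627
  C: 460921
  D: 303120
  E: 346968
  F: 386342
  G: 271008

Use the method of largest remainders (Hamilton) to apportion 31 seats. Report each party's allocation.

A 8; B 6; C 4; D 3; E 3; F 4; G 3

The standard divisor is 3355353/31 ≈ 108237.194.
Standard quotas: A 8.4755, B 6.1867, C 4.2584, D 2.8005, E 3.2056, F 3.5694, G 2.5038.
Lower quotas: A 8, B 6, C 4, D 2, E 3, F 3, G 2 (sum 28, leaving 3 seats).
Remainders in descending order: D 0.8005, F 0.5694, G 0.5038, A 0.4755, C 0.2584, E 0.2056, B 0.1867.
The surplus seats go to D, F, G.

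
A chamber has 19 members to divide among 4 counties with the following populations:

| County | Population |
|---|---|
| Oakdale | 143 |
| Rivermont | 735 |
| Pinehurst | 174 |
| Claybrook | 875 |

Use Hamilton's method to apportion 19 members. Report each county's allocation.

The standard divisor is 1927/19 ≈ 101.421.
Standard quotas: Oakdale 1.410, Rivermont 7.247, Pinehurst 1.716, Claybrook 8.627.
Lower quotas: Oakdale 1, Rivermont 7, Pinehurst 1, Claybrook 8 (sum 17, leaving 2 seats).
Remainders in descending order: Pinehurst 0.716, Claybrook 0.627, Oakdale 0.410, Rivermont 0.247.
The surplus seats go to Pinehurst, Claybrook.

Oakdale: 1, Rivermont: 7, Pinehurst: 2, Claybrook: 9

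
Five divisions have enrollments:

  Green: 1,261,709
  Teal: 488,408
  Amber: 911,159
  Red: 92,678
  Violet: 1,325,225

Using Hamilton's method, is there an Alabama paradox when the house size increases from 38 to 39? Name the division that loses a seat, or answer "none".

Teal

At 38 seats: Green 12, Teal 5, Amber 8, Red 1, Violet 12.
At 39 seats: Green 12, Teal 4, Amber 9, Red 1, Violet 13.
Teal drops from 5 to 4.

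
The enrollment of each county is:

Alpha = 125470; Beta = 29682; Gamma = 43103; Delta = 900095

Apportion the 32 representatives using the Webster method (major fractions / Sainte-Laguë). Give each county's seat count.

Standard divisor 1098350/32 ≈ 34323.438; standard quotas: Alpha 3.656, Beta 0.865, Gamma 1.256, Delta 26.224.
Rounding to the nearest integer gives Alpha 4, Beta 1, Gamma 1, Delta 26 — total 32, matching the house size, so no adjustment is needed.

Alpha 4, Beta 1, Gamma 1, Delta 26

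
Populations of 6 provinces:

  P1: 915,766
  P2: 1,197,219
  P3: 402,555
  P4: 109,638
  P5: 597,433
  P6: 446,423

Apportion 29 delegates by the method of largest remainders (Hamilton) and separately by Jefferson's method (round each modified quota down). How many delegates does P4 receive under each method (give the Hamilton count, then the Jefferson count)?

Hamilton: P1 7, P2 9, P3 3, P4 1, P5 5, P6 4.
Jefferson: P1 8, P2 10, P3 3, P4 0, P5 5, P6 3.
P4 gets 1 under Hamilton and 0 under Jefferson.

1 and 0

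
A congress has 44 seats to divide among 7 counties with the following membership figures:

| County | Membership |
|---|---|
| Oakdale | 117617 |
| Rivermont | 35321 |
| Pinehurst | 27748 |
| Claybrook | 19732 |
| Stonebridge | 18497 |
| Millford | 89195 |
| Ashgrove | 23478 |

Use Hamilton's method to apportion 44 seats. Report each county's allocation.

Standard divisor: 331588 ÷ 44 ≈ 7536.091.
Standard quotas: Oakdale 15.6072, Rivermont 4.6869, Pinehurst 3.6820, Claybrook 2.6183, Stonebridge 2.4545, Millford 11.8357, Ashgrove 3.1154.
Lower quotas: Oakdale 15, Rivermont 4, Pinehurst 3, Claybrook 2, Stonebridge 2, Millford 11, Ashgrove 3 (sum 40, leaving 4 seats).
Remainders in descending order: Millford 0.8357, Rivermont 0.6869, Pinehurst 0.6820, Claybrook 0.6183, Oakdale 0.6072, Stonebridge 0.4545, Ashgrove 0.1154.
Largest remainders: Millford, Rivermont, Pinehurst, Claybrook receive the extra seats.

Oakdale=15, Rivermont=5, Pinehurst=4, Claybrook=3, Stonebridge=2, Millford=12, Ashgrove=3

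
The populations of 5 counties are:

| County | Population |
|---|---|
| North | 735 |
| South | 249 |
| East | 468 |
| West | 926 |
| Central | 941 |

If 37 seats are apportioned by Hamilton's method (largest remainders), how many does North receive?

8

Standard divisor: 3319 ÷ 37 ≈ 89.703.
Standard quotas: North 8.194, South 2.776, East 5.217, West 10.323, Central 10.490.
Lower quotas: North 8, South 2, East 5, West 10, Central 10 (sum 35, leaving 2 seats).
Remainders in descending order: South 0.776, Central 0.490, West 0.323, East 0.217, North 0.194.
The surplus seats go to South, Central.
North receives 8.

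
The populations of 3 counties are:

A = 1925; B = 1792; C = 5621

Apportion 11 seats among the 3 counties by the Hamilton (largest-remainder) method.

Standard divisor: 9338 ÷ 11 ≈ 848.909.
Standard quotas: A 2.2676, B 2.1109, C 6.6214.
Lower quotas: A 2, B 2, C 6 (sum 10, leaving 1 seat).
Remainders in descending order: C 0.6214, A 0.2676, B 0.1109.
Largest remainder: C receives the extra seat.

A: 2, B: 2, C: 7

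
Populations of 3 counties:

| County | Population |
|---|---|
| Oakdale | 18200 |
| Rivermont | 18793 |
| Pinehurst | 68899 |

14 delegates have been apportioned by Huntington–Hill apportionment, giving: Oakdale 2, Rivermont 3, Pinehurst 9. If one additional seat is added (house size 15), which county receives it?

Oakdale

Priority for the next seat is population ÷ (√(s·(s+1))).
Priorities: Oakdale 7430.119, Rivermont 5425.072, Pinehurst 7262.592.
Highest priority: Oakdale.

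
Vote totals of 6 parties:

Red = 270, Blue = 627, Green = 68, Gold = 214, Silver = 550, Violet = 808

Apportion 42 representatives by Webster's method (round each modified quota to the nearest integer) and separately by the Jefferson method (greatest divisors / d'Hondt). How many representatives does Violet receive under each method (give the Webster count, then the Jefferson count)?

13 and 14

Webster: Red 5, Blue 10, Green 1, Gold 4, Silver 9, Violet 13.
Jefferson: Red 4, Blue 11, Green 1, Gold 3, Silver 9, Violet 14.
Violet gets 13 under Webster and 14 under Jefferson.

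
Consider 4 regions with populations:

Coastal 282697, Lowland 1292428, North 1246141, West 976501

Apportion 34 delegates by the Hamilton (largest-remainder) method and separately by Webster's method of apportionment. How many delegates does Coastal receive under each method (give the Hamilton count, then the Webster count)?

Hamilton: Coastal 2, Lowland 12, North 11, West 9.
Webster: Coastal 3, Lowland 11, North 11, West 9.
Coastal gets 2 under Hamilton and 3 under Webster.

2 and 3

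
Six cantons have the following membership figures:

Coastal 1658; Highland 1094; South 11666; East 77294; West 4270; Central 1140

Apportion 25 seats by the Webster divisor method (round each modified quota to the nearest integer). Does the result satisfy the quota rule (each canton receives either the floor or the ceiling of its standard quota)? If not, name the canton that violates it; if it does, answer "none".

East

Standard quotas: Coastal 0.427, Highland 0.282, South 3.003, East 19.896, West 1.099, Central 0.293.
Webster allocation: Coastal 0, Highland 0, South 3, East 21, West 1, Central 0.
East has quota 19.896 (lower 19, upper 20) but receives 21 — outside the quota interval.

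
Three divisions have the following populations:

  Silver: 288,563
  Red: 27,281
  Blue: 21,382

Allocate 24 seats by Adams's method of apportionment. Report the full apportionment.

Standard divisor 337226/24 ≈ 14051.083; standard quotas: Silver 20.537, Red 1.942, Blue 1.522.
Rounding up gives 21, 2, 2 = 25 seats, so the divisor must be adjusted.
With modified divisor 14800: modified quotas Silver 19.497, Red 1.843, Blue 1.445.
Rounding up: Silver 20, Red 2, Blue 2 (total 24).

Silver=20, Red=2, Blue=2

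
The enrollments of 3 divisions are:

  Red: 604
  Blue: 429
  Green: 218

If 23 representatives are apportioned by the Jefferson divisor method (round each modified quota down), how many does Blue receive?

Standard divisor 1251/23 ≈ 54.391; standard quotas: Red 11.105, Blue 7.887, Green 4.008.
Rounding down gives 11, 7, 4 = 22 seats, so the divisor must be adjusted.
With modified divisor 52: modified quotas Red 11.615, Blue 8.250, Green 4.192.
Rounding down: Red 11, Blue 8, Green 4 (total 23).
Blue receives 8.

8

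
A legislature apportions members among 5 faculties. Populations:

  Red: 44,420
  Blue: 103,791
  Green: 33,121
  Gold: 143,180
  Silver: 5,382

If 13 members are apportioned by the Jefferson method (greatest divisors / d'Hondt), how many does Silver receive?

0

Standard divisor 329894/13 ≈ 25376.462; standard quotas: Red 1.750, Blue 4.090, Green 1.305, Gold 5.642, Silver 0.212.
Rounding down gives 1, 4, 1, 5, 0 = 11 seats, so the divisor must be adjusted.
With modified divisor 21500: modified quotas Red 2.066, Blue 4.827, Green 1.541, Gold 6.660, Silver 0.250.
Rounding down: Red 2, Blue 4, Green 1, Gold 6, Silver 0 (total 13).
Silver receives 0.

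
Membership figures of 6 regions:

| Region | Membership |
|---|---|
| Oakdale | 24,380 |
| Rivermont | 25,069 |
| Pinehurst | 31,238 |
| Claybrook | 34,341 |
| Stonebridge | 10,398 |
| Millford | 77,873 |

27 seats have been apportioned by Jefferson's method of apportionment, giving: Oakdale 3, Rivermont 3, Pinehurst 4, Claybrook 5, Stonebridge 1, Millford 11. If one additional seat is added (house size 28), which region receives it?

Priority for the next seat is population ÷ (current seats + 1).
Priorities: Oakdale 6095.000, Rivermont 6267.250, Pinehurst 6247.600, Claybrook 5723.500, Stonebridge 5199.000, Millford 6489.417.
Highest priority: Millford.

Millford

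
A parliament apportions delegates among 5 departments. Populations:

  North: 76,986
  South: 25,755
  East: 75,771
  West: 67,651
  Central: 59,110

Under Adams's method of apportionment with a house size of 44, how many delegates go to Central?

Standard divisor 305273/44 ≈ 6938.023; standard quotas: North 11.096, South 3.712, East 10.921, West 9.751, Central 8.520.
Rounding up gives 12, 4, 11, 10, 9 = 46 seats, so the divisor must be adjusted.
With modified divisor 7500: modified quotas North 10.265, South 3.434, East 10.103, West 9.020, Central 7.881.
Rounding up: North 11, South 4, East 11, West 10, Central 8 (total 44).
Central receives 8.

8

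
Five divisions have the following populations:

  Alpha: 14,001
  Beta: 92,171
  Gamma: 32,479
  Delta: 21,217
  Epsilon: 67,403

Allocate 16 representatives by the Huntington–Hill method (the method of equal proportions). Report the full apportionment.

Alpha: 1, Beta: 6, Gamma: 2, Delta: 2, Epsilon: 5

With divisor 14612: modified quotas Alpha 0.958, Beta 6.308, Gamma 2.223, Delta 1.452, Epsilon 4.613.
Geometric-mean thresholds: Alpha (min 1), Beta √(6·7)=6.481, Gamma √(2·3)=2.449, Delta √(1·2)=1.414, Epsilon √(4·5)=4.472.
Each quota rounded against its threshold gives Alpha 1, Beta 6, Gamma 2, Delta 2, Epsilon 5 (total 16).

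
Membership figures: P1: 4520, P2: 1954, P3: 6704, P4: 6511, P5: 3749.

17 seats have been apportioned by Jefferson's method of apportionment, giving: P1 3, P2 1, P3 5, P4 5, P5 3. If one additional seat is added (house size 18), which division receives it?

P1

Priority for the next seat is population ÷ (current seats + 1).
Priorities: P1 1130.000, P2 977.000, P3 1117.333, P4 1085.167, P5 937.250.
Highest priority: P1.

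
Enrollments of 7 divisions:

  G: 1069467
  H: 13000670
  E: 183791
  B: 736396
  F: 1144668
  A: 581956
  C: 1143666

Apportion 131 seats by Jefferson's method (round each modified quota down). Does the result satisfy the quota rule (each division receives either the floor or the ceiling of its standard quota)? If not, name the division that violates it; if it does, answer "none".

H

Standard quotas: G 7.844, H 95.354, E 1.348, B 5.401, F 8.396, A 4.268, C 8.388.
Jefferson allocation: G 8, H 97, E 1, B 5, F 8, A 4, C 8.
H has quota 95.354 (lower 95, upper 96) but receives 97 — outside the quota interval.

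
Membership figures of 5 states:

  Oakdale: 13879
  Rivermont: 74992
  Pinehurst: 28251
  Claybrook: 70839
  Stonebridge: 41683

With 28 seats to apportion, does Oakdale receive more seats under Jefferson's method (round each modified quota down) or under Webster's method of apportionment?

Jefferson: Oakdale 1, Rivermont 10, Pinehurst 3, Claybrook 9, Stonebridge 5.
Webster: Oakdale 2, Rivermont 9, Pinehurst 3, Claybrook 9, Stonebridge 5.
Oakdale gets 1 under Jefferson and 2 under Webster.

Webster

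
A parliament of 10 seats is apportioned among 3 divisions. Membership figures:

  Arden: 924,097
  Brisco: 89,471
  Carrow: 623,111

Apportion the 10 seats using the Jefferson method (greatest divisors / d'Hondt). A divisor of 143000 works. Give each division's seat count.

With modified divisor 143000: modified quotas Arden 6.462, Brisco 0.626, Carrow 4.357.
Rounding down: Arden 6, Brisco 0, Carrow 4 (total 10).

Arden=6; Brisco=0; Carrow=4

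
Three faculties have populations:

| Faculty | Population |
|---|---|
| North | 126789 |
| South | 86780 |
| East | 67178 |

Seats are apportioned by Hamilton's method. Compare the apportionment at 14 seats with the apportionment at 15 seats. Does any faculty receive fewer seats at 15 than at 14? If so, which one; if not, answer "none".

At 14 seats: North 6, South 4, East 4.
At 15 seats: North 7, South 5, East 3.
East drops from 4 to 3.

East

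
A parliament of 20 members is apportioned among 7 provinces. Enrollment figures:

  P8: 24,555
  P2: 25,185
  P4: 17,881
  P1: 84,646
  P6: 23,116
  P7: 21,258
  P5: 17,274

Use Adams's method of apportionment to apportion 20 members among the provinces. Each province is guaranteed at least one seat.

Standard divisor 213915/20 ≈ 10695.75; standard quotas: P8 2.296, P2 2.355, P4 1.672, P1 7.914, P6 2.161, P7 1.988, P5 1.615.
Rounding up gives 3, 3, 2, 8, 3, 2, 2 = 23 seats, so the divisor must be adjusted.
With modified divisor 12440: modified quotas P8 1.974, P2 2.025, P4 1.437, P1 6.804, P6 1.858, P7 1.709, P5 1.389.
Rounding up: P8 2, P2 3, P4 2, P1 7, P6 2, P7 2, P5 2 (total 20).

P8 2; P2 3; P4 2; P1 7; P6 2; P7 2; P5 2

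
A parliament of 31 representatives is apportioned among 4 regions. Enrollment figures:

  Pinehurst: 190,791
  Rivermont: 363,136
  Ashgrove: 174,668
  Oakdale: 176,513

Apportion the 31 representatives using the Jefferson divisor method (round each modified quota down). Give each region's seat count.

Pinehurst 6; Rivermont 13; Ashgrove 6; Oakdale 6

Standard divisor 905108/31 ≈ 29197.032; standard quotas: Pinehurst 6.535, Rivermont 12.437, Ashgrove 5.982, Oakdale 6.046.
Rounding down gives 6, 12, 5, 6 = 29 seats, so the divisor must be adjusted.
With modified divisor 27600: modified quotas Pinehurst 6.913, Rivermont 13.157, Ashgrove 6.329, Oakdale 6.395.
Rounding down: Pinehurst 6, Rivermont 13, Ashgrove 6, Oakdale 6 (total 31).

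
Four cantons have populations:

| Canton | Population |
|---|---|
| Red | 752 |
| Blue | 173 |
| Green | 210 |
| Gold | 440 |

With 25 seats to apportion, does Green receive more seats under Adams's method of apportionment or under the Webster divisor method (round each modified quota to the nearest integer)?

Adams: Red 11, Blue 3, Green 4, Gold 7.
Webster: Red 12, Blue 3, Green 3, Gold 7.
Green gets 4 under Adams and 3 under Webster.

Adams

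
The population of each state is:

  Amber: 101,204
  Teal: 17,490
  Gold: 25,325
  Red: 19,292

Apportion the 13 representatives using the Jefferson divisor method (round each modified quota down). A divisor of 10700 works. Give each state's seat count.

Amber: 9, Teal: 1, Gold: 2, Red: 1

With modified divisor 10700: modified quotas Amber 9.458, Teal 1.635, Gold 2.367, Red 1.803.
Rounding down: Amber 9, Teal 1, Gold 2, Red 1 (total 13).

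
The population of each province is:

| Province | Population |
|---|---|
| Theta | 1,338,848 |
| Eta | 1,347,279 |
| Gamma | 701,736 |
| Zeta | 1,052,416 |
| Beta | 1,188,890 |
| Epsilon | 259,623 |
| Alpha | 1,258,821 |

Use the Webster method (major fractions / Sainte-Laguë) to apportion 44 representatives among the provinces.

Theta 8, Eta 8, Gamma 4, Zeta 7, Beta 7, Epsilon 2, Alpha 8

Standard divisor 7147613/44 ≈ 162445.75; standard quotas: Theta 8.242, Eta 8.294, Gamma 4.320, Zeta 6.479, Beta 7.319, Epsilon 1.598, Alpha 7.749.
Rounding to the nearest integer gives 8, 8, 4, 6, 7, 2, 8 = 43 seats, so the divisor must be adjusted.
With modified divisor 160200: modified quotas Theta 8.357, Eta 8.410, Gamma 4.380, Zeta 6.569, Beta 7.421, Epsilon 1.621, Alpha 7.858.
Rounding to the nearest integer: Theta 8, Eta 8, Gamma 4, Zeta 7, Beta 7, Epsilon 2, Alpha 8 (total 44).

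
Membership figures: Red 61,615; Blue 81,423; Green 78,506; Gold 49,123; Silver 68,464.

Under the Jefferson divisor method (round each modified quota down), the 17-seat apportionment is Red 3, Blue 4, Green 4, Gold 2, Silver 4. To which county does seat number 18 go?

Priority for the next seat is population ÷ (current seats + 1).
Priorities: Red 15403.750, Blue 16284.600, Green 15701.200, Gold 16374.333, Silver 13692.800.
Highest priority: Gold.

Gold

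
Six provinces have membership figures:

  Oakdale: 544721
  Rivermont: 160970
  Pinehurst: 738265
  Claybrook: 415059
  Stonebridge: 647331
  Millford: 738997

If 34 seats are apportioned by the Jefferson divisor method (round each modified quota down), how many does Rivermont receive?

Standard divisor 3245343/34 ≈ 95451.265; standard quotas: Oakdale 5.707, Rivermont 1.686, Pinehurst 7.734, Claybrook 4.348, Stonebridge 6.782, Millford 7.742.
Rounding down gives 5, 1, 7, 4, 6, 7 = 30 seats, so the divisor must be adjusted.
With modified divisor 86900: modified quotas Oakdale 6.268, Rivermont 1.852, Pinehurst 8.496, Claybrook 4.776, Stonebridge 7.449, Millford 8.504.
Rounding down: Oakdale 6, Rivermont 1, Pinehurst 8, Claybrook 4, Stonebridge 7, Millford 8 (total 34).
Rivermont receives 1.

1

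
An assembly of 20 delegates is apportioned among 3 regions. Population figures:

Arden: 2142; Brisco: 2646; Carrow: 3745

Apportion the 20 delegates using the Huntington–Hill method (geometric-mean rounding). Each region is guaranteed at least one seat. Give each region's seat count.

With divisor 425: modified quotas Arden 5.040, Brisco 6.226, Carrow 8.812.
Geometric-mean thresholds: Arden √(5·6)=5.477, Brisco √(6·7)=6.481, Carrow √(8·9)=8.485.
Each quota rounded against its threshold gives Arden 5, Brisco 6, Carrow 9 (total 20).

Arden: 5, Brisco: 6, Carrow: 9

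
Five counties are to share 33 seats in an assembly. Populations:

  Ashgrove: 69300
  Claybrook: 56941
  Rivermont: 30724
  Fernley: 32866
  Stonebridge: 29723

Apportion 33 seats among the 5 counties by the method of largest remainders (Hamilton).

The standard divisor is 219554/33 ≈ 6653.152.
Standard quotas: Ashgrove 10.4161, Claybrook 8.5585, Rivermont 4.6180, Fernley 4.9399, Stonebridge 4.4675.
Lower quotas: Ashgrove 10, Claybrook 8, Rivermont 4, Fernley 4, Stonebridge 4 (sum 30, leaving 3 seats).
Remainders in descending order: Fernley 0.9399, Rivermont 0.6180, Claybrook 0.5585, Stonebridge 0.4675, Ashgrove 0.4161.
The surplus seats go to Fernley, Rivermont, Claybrook.

Ashgrove 10; Claybrook 9; Rivermont 5; Fernley 5; Stonebridge 4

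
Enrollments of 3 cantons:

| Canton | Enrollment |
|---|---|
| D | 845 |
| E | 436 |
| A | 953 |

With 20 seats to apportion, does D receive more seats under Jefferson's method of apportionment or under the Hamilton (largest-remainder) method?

Hamilton

Jefferson: D 7, E 4, A 9.
Hamilton: D 8, E 4, A 8.
D gets 7 under Jefferson and 8 under Hamilton.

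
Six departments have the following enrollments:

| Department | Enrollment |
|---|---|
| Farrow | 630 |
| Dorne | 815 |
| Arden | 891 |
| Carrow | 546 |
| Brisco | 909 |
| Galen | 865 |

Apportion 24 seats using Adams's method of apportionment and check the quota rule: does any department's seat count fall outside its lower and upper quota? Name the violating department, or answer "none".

none

Standard quotas: Farrow 3.247, Dorne 4.201, Arden 4.593, Carrow 2.814, Brisco 4.686, Galen 4.459.
Adams allocation: Farrow 3, Dorne 4, Arden 5, Carrow 3, Brisco 5, Galen 4.
Every allocation lies between the lower and upper quota.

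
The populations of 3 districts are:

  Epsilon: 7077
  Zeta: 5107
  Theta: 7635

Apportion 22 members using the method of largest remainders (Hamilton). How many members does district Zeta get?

The standard divisor is 19819/22 ≈ 900.864.
Standard quotas: Epsilon 7.8558, Zeta 5.6690, Theta 8.4752.
Lower quotas: Epsilon 7, Zeta 5, Theta 8 (sum 20, leaving 2 seats).
Remainders in descending order: Epsilon 0.8558, Zeta 0.6690, Theta 0.4752.
Largest remainders: Epsilon, Zeta receive the extra seats.
Zeta receives 6.

6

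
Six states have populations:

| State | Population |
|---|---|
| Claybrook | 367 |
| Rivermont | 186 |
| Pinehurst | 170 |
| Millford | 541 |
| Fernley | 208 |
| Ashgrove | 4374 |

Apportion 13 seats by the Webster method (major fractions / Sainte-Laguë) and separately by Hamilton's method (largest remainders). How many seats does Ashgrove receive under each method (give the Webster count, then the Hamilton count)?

11 and 10

Webster: Claybrook 1, Rivermont 0, Pinehurst 0, Millford 1, Fernley 0, Ashgrove 11.
Hamilton: Claybrook 1, Rivermont 0, Pinehurst 0, Millford 1, Fernley 1, Ashgrove 10.
Ashgrove gets 11 under Webster and 10 under Hamilton.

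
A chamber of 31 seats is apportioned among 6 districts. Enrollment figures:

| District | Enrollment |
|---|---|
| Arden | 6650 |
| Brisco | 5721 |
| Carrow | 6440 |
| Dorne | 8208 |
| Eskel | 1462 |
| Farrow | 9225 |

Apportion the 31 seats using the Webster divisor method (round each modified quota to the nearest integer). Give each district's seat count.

Arden=5, Brisco=5, Carrow=5, Dorne=7, Eskel=1, Farrow=8

Standard divisor 37706/31 ≈ 1216.323; standard quotas: Arden 5.467, Brisco 4.704, Carrow 5.295, Dorne 6.748, Eskel 1.202, Farrow 7.584.
Rounding to the nearest integer gives Arden 5, Brisco 5, Carrow 5, Dorne 7, Eskel 1, Farrow 8 — total 31, matching the house size, so no adjustment is needed.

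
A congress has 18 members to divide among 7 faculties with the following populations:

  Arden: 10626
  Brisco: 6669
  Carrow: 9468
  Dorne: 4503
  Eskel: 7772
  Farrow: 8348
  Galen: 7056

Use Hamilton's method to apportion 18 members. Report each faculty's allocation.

Arden 4; Brisco 2; Carrow 3; Dorne 1; Eskel 3; Farrow 3; Galen 2

Total 54442; standard divisor 54442/18 ≈ 3024.556.
Standard quotas: Arden 3.5132, Brisco 2.2050, Carrow 3.1304, Dorne 1.4888, Eskel 2.5696, Farrow 2.7601, Galen 2.3329.
Lower quotas: Arden 3, Brisco 2, Carrow 3, Dorne 1, Eskel 2, Farrow 2, Galen 2 (sum 15, leaving 3 seats).
Remainders in descending order: Farrow 0.7601, Eskel 0.5696, Arden 0.5132, Dorne 0.4888, Galen 0.3329, Brisco 0.2050, Carrow 0.1304.
The surplus seats go to Farrow, Eskel, Arden.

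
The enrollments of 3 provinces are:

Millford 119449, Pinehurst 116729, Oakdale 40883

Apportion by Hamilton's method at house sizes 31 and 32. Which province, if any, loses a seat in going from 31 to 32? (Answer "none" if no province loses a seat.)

At 31 seats: Millford 13, Pinehurst 13, Oakdale 5.
At 32 seats: Millford 14, Pinehurst 13, Oakdale 5.
No province's allocation decreased.

none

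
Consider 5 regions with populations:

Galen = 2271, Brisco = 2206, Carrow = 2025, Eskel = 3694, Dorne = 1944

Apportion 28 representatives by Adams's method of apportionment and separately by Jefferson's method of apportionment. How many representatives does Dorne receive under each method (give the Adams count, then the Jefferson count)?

Adams: Galen 5, Brisco 5, Carrow 5, Eskel 8, Dorne 5.
Jefferson: Galen 5, Brisco 5, Carrow 5, Eskel 9, Dorne 4.
Dorne gets 5 under Adams and 4 under Jefferson.

5 and 4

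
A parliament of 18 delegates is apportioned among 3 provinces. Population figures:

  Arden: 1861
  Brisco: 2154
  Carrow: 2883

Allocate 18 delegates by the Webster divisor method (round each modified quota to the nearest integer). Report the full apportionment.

Standard divisor 6898/18 ≈ 383.222; standard quotas: Arden 4.856, Brisco 5.621, Carrow 7.523.
Rounding to the nearest integer gives 5, 6, 8 = 19 seats, so the divisor must be adjusted.
With modified divisor 390: modified quotas Arden 4.772, Brisco 5.523, Carrow 7.392.
Rounding to the nearest integer: Arden 5, Brisco 6, Carrow 7 (total 18).

Arden: 5, Brisco: 6, Carrow: 7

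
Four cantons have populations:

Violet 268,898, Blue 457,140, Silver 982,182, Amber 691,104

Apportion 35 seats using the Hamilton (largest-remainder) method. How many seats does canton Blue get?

The standard divisor is 2399324/35 ≈ 68552.114.
Standard quotas: Violet 3.9225, Blue 6.6685, Silver 14.3275, Amber 10.0814.
Lower quotas: Violet 3, Blue 6, Silver 14, Amber 10 (sum 33, leaving 2 seats).
Remainders in descending order: Violet 0.9225, Blue 0.6685, Silver 0.3275, Amber 0.0814.
The surplus seats go to Violet, Blue.
Blue receives 7.

7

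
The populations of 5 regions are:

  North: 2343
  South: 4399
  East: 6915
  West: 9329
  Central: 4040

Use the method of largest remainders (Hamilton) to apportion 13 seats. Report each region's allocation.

The standard divisor is 27026/13 ≈ 2078.923.
Standard quotas: North 1.1270, South 2.1160, East 3.3262, West 4.4874, Central 1.9433.
Lower quotas: North 1, South 2, East 3, West 4, Central 1 (sum 11, leaving 2 seats).
Remainders in descending order: Central 0.9433, West 0.4874, East 0.3262, North 0.1270, South 0.1160.
The surplus seats go to Central, West.

North=1, South=2, East=3, West=5, Central=2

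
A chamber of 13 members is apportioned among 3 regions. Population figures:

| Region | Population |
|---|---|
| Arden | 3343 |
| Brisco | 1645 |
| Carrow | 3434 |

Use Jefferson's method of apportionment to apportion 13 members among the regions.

Standard divisor 8422/13 ≈ 647.846; standard quotas: Arden 5.160, Brisco 2.539, Carrow 5.301.
Rounding down gives 5, 2, 5 = 12 seats, so the divisor must be adjusted.
With modified divisor 560: modified quotas Arden 5.970, Brisco 2.938, Carrow 6.132.
Rounding down: Arden 5, Brisco 2, Carrow 6 (total 13).

Arden 5, Brisco 2, Carrow 6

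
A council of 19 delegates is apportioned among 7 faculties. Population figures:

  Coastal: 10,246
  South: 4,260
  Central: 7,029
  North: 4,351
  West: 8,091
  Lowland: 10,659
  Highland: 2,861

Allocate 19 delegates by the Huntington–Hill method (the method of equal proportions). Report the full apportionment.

With divisor 2627: modified quotas Coastal 3.900, South 1.622, Central 2.676, North 1.656, West 3.080, Lowland 4.057, Highland 1.089.
Geometric-mean thresholds: Coastal √(3·4)=3.464, South √(1·2)=1.414, Central √(2·3)=2.449, North √(1·2)=1.414, West √(3·4)=3.464, Lowland √(4·5)=4.472, Highland √(1·2)=1.414.
Each quota rounded against its threshold gives Coastal 4, South 2, Central 3, North 2, West 3, Lowland 4, Highland 1 (total 19).

Coastal: 4, South: 2, Central: 3, North: 2, West: 3, Lowland: 4, Highland: 1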